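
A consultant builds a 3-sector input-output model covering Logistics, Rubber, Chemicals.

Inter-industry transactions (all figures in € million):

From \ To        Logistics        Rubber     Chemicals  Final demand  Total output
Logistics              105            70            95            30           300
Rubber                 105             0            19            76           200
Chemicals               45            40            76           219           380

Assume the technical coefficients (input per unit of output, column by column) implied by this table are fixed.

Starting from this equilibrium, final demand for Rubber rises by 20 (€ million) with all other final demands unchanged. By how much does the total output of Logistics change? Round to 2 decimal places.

Technical coefficients a_ij = z_ij / X_j:
  a_LL = 105/300 = 0.35, a_RL = 105/300 = 0.35, a_CL = 45/300 = 0.15
  a_LR = 70/200 = 0.35, a_RR = 0/200 = 0.00, a_CR = 40/200 = 0.20
  a_LC = 95/380 = 0.25, a_RC = 19/380 = 0.05, a_CC = 76/380 = 0.20
I − A =
  [   0.65    -0.35    -0.25]
  [  -0.35     1.00    -0.05]
  [  -0.15    -0.20     0.80]
Cofactors of I−A, C_ij = (−1)^(i+j)·(minor ij) (rows/columns in the sector order above):
  C_11 = (1.00)(0.80) − (-0.05)(-0.20) = 0.7900
  C_12 = −[(-0.35)(0.80) − (-0.05)(-0.15)] = 0.2875
  C_13 = (-0.35)(-0.20) − (1.00)(-0.15) = 0.2200
  C_21 = −[(-0.35)(0.80) − (-0.25)(-0.20)] = 0.3300
  C_22 = (0.65)(0.80) − (-0.25)(-0.15) = 0.4825
  C_23 = −[(0.65)(-0.20) − (-0.35)(-0.15)] = 0.1825
  C_31 = (-0.35)(-0.05) − (-0.25)(1.00) = 0.2675
  C_32 = −[(0.65)(-0.05) − (-0.25)(-0.35)] = 0.1200
  C_33 = (0.65)(1.00) − (-0.35)(-0.35) = 0.5275
det(I−A) = Σ_j (I−A)_1j·C_1j = (0.65)(0.7900) + (-0.35)(0.2875) + (-0.25)(0.2200) = 0.357875
adj(I−A) = Cᵀ =
  [ 0.7900   0.3300   0.2675]
  [ 0.2875   0.4825   0.1200]
  [ 0.2200   0.1825   0.5275]
(I − A)⁻¹ = adj(I−A) / det(I−A) ≈
  [   2.2075     0.9221     0.7475]
  [   0.8034     1.3482     0.3353]
  [   0.6147     0.5100     1.4740]
Δx = (I − A)⁻¹ Δd with Δd having +20 in the Rubber component and 0 elsewhere.
So Δx_L = L_LR · (+20), where L_LR = adj(I−A)_LR / det(I−A) = 0.3300 / 0.357875.
Δx_L = 0.3300 × (+20) / 0.357875 = 6.60 / 0.357875 ≈ 18.44.

Δx_L = 18.44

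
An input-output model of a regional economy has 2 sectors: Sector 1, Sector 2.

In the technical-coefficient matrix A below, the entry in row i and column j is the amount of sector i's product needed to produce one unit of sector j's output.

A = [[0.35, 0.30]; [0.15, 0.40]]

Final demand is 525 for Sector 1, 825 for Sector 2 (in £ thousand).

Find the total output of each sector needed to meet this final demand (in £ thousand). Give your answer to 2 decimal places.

I − A =
  [   0.65    -0.30]
  [  -0.15     0.60]
det(I−A) = (0.65)(0.60) − (-0.30)(-0.15) = 0.3450
adj(I−A) = [[0.60, 0.30], [0.15, 0.65]]
(I − A)⁻¹ = adj(I−A) / det(I−A) ≈
  [   1.7391     0.8696]
  [   0.4348     1.8841]
x = (I − A)⁻¹ d = adj(I−A)·d / det(I−A), with det(I−A) = 0.3450:
  x_1 = (0.60·525 + 0.30·825) / 0.3450 = 562.50 / 0.3450 ≈ 1630.43
  x_2 = (0.15·525 + 0.65·825) / 0.3450 = 615.00 / 0.3450 ≈ 1782.61

x_1 = 1630.43, x_2 = 1782.61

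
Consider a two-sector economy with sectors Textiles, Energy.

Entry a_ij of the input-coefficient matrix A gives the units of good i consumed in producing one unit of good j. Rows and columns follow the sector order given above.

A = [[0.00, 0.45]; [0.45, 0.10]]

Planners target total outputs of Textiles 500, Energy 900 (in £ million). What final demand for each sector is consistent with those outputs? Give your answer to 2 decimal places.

d_T = 95.00, d_E = 585.00

I − A =
  [   1.00    -0.45]
  [  -0.45     0.90]
d = (I − A) x:
  d_T = (+1.00)·500 + (-0.45)·900 = 95.00
  d_E = (-0.45)·500 + (+0.90)·900 = 585.00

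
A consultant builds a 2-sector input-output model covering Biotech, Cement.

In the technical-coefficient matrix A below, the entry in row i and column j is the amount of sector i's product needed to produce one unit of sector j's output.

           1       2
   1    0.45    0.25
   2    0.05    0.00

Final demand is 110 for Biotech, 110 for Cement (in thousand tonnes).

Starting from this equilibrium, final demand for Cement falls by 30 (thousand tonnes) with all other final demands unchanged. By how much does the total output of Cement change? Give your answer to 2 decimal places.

I − A =
  [   0.55    -0.25]
  [  -0.05     1.00]
det(I−A) = (0.55)(1.00) − (-0.25)(-0.05) = 0.5375
adj(I−A) = [[1.00, 0.25], [0.05, 0.55]]
(I − A)⁻¹ = adj(I−A) / det(I−A) ≈
  [   1.8605     0.4651]
  [   0.0930     1.0233]
Δx = (I − A)⁻¹ Δd with Δd having -30 in the Cement component and 0 elsewhere.
So Δx_2 = L_22 · (-30), where L_22 = adj(I−A)_22 / det(I−A) = 0.55 / 0.5375.
Δx_2 = 0.55 × (-30) / 0.5375 = -16.50 / 0.5375 ≈ -30.70.

Δx_2 = -30.70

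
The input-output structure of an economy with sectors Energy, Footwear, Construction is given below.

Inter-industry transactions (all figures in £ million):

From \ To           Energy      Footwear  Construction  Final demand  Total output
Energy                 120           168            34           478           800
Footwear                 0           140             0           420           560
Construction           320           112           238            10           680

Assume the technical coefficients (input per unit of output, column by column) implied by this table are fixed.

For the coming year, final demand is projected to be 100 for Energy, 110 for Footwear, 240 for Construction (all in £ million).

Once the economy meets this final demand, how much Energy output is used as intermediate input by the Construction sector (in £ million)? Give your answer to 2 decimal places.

Technical coefficients a_ij = z_ij / X_j:
  a_11 = 120/800 = 0.15, a_21 = 0/800 = 0.00, a_31 = 320/800 = 0.40
  a_12 = 168/560 = 0.30, a_22 = 140/560 = 0.25, a_32 = 112/560 = 0.20
  a_13 = 34/680 = 0.05, a_23 = 0/680 = 0.00, a_33 = 238/680 = 0.35
I − A =
  [   0.85    -0.30    -0.05]
  [   0.00     0.75     0.00]
  [  -0.40    -0.20     0.65]
Cofactors of I−A, C_ij = (−1)^(i+j)·(minor ij) (rows/columns in the sector order above):
  C_11 = (0.75)(0.65) − (0.00)(-0.20) = 0.4875
  C_12 = −[(0.00)(0.65) − (0.00)(-0.40)] = 0.0000
  C_13 = (0.00)(-0.20) − (0.75)(-0.40) = 0.3000
  C_21 = −[(-0.30)(0.65) − (-0.05)(-0.20)] = 0.2050
  C_22 = (0.85)(0.65) − (-0.05)(-0.40) = 0.5325
  C_23 = −[(0.85)(-0.20) − (-0.30)(-0.40)] = 0.2900
  C_31 = (-0.30)(0.00) − (-0.05)(0.75) = 0.0375
  C_32 = −[(0.85)(0.00) − (-0.05)(0.00)] = 0.0000
  C_33 = (0.85)(0.75) − (-0.30)(0.00) = 0.6375
det(I−A) = Σ_j (I−A)_1j·C_1j = (0.85)(0.4875) + (-0.30)(0.0000) + (-0.05)(0.3000) = 0.399375
adj(I−A) = Cᵀ =
  [ 0.4875   0.2050   0.0375]
  [ 0.0000   0.5325   0.0000]
  [ 0.3000   0.2900   0.6375]
(I − A)⁻¹ = adj(I−A) / det(I−A) ≈
  [   1.2207     0.5133     0.0939]
  [   0.0000     1.3333     0.0000]
  [   0.7512     0.7261     1.5962]
First solve x = (I − A)⁻¹ d = adj(I−A)·d / det(I−A); in particular x_3 = (0.3000·100 + 0.2900·110 + 0.6375·240) / 0.399375 = 214.90 / 0.399375 ≈ 538.0908.
Intermediate flow from 1 to 3: z_13 = a_13 · x_3 = 0.05 × 214.90 / 0.399375 = 10.745 / 0.399375 ≈ 26.90.

z_13 = 26.90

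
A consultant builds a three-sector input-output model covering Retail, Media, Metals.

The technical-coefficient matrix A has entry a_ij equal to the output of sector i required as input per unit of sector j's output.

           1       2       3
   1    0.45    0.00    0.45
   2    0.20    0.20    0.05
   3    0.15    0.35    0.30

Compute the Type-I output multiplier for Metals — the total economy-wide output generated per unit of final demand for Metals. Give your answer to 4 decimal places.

I − A =
  [   0.55     0.00    -0.45]
  [  -0.20     0.80    -0.05]
  [  -0.15    -0.35     0.70]
Cofactors of I−A, C_ij = (−1)^(i+j)·(minor ij) (rows/columns in the sector order above):
  C_11 = (0.80)(0.70) − (-0.05)(-0.35) = 0.5425
  C_12 = −[(-0.20)(0.70) − (-0.05)(-0.15)] = 0.1475
  C_13 = (-0.20)(-0.35) − (0.80)(-0.15) = 0.1900
  C_21 = −[(0.00)(0.70) − (-0.45)(-0.35)] = 0.1575
  C_22 = (0.55)(0.70) − (-0.45)(-0.15) = 0.3175
  C_23 = −[(0.55)(-0.35) − (0.00)(-0.15)] = 0.1925
  C_31 = (0.00)(-0.05) − (-0.45)(0.80) = 0.3600
  C_32 = −[(0.55)(-0.05) − (-0.45)(-0.20)] = 0.1175
  C_33 = (0.55)(0.80) − (0.00)(-0.20) = 0.4400
det(I−A) = Σ_j (I−A)_1j·C_1j = (0.55)(0.5425) + (0.00)(0.1475) + (-0.45)(0.1900) = 0.212875
adj(I−A) = Cᵀ =
  [ 0.5425   0.1575   0.3600]
  [ 0.1475   0.3175   0.1175]
  [ 0.1900   0.1925   0.4400]
(I − A)⁻¹ = adj(I−A) / det(I−A) ≈
  [   2.54844     0.73987     1.69113]
  [   0.69289     1.49149     0.55197]
  [   0.89254     0.90429     2.06694]
The output multiplier for sector j is the column-j sum of the Leontief inverse (I − A)⁻¹ = adj(I−A) / det(I−A).
Column 3 of adj(I−A): (0.3600, 0.1175, 0.4400); det(I−A) = 0.212875.
m_3 = (0.3600 + 0.1175 + 0.4400) / 0.212875 = 0.9175 / 0.212875 ≈ 4.3100.

m_3 = 4.3100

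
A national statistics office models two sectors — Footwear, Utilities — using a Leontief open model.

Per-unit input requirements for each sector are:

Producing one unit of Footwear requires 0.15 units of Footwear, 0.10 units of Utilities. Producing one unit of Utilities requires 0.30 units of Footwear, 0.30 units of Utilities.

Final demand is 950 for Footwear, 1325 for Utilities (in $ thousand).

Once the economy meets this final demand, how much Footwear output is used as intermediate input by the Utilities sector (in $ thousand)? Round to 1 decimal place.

I − A =
  [   0.85    -0.30]
  [  -0.10     0.70]
det(I−A) = (0.85)(0.70) − (-0.30)(-0.10) = 0.5650
adj(I−A) = [[0.70, 0.30], [0.10, 0.85]]
(I − A)⁻¹ = adj(I−A) / det(I−A) ≈
  [   1.2389     0.5310]
  [   0.1770     1.5044]
First solve x = (I − A)⁻¹ d = adj(I−A)·d / det(I−A); in particular x_2 = (0.10·950 + 0.85·1325) / 0.5650 = 1221.25 / 0.5650 ≈ 2161.504.
Intermediate flow from 1 to 2: z_12 = a_12 · x_2 = 0.30 × 1221.25 / 0.5650 = 366.375 / 0.5650 ≈ 648.5.

z_12 = 648.5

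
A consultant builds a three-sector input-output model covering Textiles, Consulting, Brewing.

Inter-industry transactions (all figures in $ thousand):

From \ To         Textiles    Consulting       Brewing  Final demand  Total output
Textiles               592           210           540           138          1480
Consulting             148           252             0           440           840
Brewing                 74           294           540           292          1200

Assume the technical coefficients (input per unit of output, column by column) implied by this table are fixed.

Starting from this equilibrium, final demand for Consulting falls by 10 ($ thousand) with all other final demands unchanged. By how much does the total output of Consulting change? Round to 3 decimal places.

Technical coefficients a_ij = z_ij / X_j:
  a_11 = 592/1480 = 0.40, a_21 = 148/1480 = 0.10, a_31 = 74/1480 = 0.05
  a_12 = 210/840 = 0.25, a_22 = 252/840 = 0.30, a_32 = 294/840 = 0.35
  a_13 = 540/1200 = 0.45, a_23 = 0/1200 = 0.00, a_33 = 540/1200 = 0.45
I − A =
  [   0.60    -0.25    -0.45]
  [  -0.10     0.70     0.00]
  [  -0.05    -0.35     0.55]
Cofactors of I−A, C_ij = (−1)^(i+j)·(minor ij) (rows/columns in the sector order above):
  C_11 = (0.70)(0.55) − (0.00)(-0.35) = 0.3850
  C_12 = −[(-0.10)(0.55) − (0.00)(-0.05)] = 0.0550
  C_13 = (-0.10)(-0.35) − (0.70)(-0.05) = 0.0700
  C_21 = −[(-0.25)(0.55) − (-0.45)(-0.35)] = 0.2950
  C_22 = (0.60)(0.55) − (-0.45)(-0.05) = 0.3075
  C_23 = −[(0.60)(-0.35) − (-0.25)(-0.05)] = 0.2225
  C_31 = (-0.25)(0.00) − (-0.45)(0.70) = 0.3150
  C_32 = −[(0.60)(0.00) − (-0.45)(-0.10)] = 0.0450
  C_33 = (0.60)(0.70) − (-0.25)(-0.10) = 0.3950
det(I−A) = Σ_j (I−A)_1j·C_1j = (0.60)(0.3850) + (-0.25)(0.0550) + (-0.45)(0.0700) = 0.18575
adj(I−A) = Cᵀ =
  [ 0.3850   0.2950   0.3150]
  [ 0.0550   0.3075   0.0450]
  [ 0.0700   0.2225   0.3950]
(I − A)⁻¹ = adj(I−A) / det(I−A) ≈
  [   2.0727     1.5882     1.6958]
  [   0.2961     1.6555     0.2423]
  [   0.3769     1.1978     2.1265]
Δx = (I − A)⁻¹ Δd with Δd having -10 in the Consulting component and 0 elsewhere.
So Δx_2 = L_22 · (-10), where L_22 = adj(I−A)_22 / det(I−A) = 0.3075 / 0.18575.
Δx_2 = 0.3075 × (-10) / 0.18575 = -3.075 / 0.18575 ≈ -16.555.

Δx_2 = -16.555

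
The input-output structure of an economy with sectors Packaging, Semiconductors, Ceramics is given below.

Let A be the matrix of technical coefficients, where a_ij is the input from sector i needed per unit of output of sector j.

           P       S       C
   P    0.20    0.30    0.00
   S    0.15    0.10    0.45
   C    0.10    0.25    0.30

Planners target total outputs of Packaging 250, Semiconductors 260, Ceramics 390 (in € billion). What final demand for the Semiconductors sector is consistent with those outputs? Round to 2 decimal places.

I − A =
  [   0.80    -0.30     0.00]
  [  -0.15     0.90    -0.45]
  [  -0.10    -0.25     0.70]
d = (I − A) x:
  d_P = (+0.80)·250 + (-0.30)·260 + (+0.00)·390 = 122.00
  d_S = (-0.15)·250 + (+0.90)·260 + (-0.45)·390 = 21.00
  d_C = (-0.10)·250 + (-0.25)·260 + (+0.70)·390 = 183.00

d_S = 21.00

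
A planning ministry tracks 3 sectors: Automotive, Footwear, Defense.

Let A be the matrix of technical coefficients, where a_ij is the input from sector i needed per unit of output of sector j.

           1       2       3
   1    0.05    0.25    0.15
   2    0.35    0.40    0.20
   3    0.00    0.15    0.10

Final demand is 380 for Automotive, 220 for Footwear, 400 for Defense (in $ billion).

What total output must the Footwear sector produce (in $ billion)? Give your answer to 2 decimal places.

x_2 = 1017.40

I − A =
  [   0.95    -0.25    -0.15]
  [  -0.35     0.60    -0.20]
  [   0.00    -0.15     0.90]
Cofactors of I−A, C_ij = (−1)^(i+j)·(minor ij) (rows/columns in the sector order above):
  C_11 = (0.60)(0.90) − (-0.20)(-0.15) = 0.5100
  C_12 = −[(-0.35)(0.90) − (-0.20)(0.00)] = 0.3150
  C_13 = (-0.35)(-0.15) − (0.60)(0.00) = 0.0525
  C_21 = −[(-0.25)(0.90) − (-0.15)(-0.15)] = 0.2475
  C_22 = (0.95)(0.90) − (-0.15)(0.00) = 0.8550
  C_23 = −[(0.95)(-0.15) − (-0.25)(0.00)] = 0.1425
  C_31 = (-0.25)(-0.20) − (-0.15)(0.60) = 0.1400
  C_32 = −[(0.95)(-0.20) − (-0.15)(-0.35)] = 0.2425
  C_33 = (0.95)(0.60) − (-0.25)(-0.35) = 0.4825
det(I−A) = Σ_j (I−A)_1j·C_1j = (0.95)(0.5100) + (-0.25)(0.3150) + (-0.15)(0.0525) = 0.397875
adj(I−A) = Cᵀ =
  [ 0.5100   0.2475   0.1400]
  [ 0.3150   0.8550   0.2425]
  [ 0.0525   0.1425   0.4825]
(I − A)⁻¹ = adj(I−A) / det(I−A) ≈
  [   1.2818     0.6221     0.3519]
  [   0.7917     2.1489     0.6095]
  [   0.1320     0.3582     1.2127]
x = (I − A)⁻¹ d = adj(I−A)·d / det(I−A), with det(I−A) = 0.397875:
  x_1 = (0.5100·380 + 0.2475·220 + 0.1400·400) / 0.397875 = 304.25 / 0.397875 ≈ 764.69
  x_2 = (0.3150·380 + 0.8550·220 + 0.2425·400) / 0.397875 = 404.80 / 0.397875 ≈ 1017.40
  x_3 = (0.0525·380 + 0.1425·220 + 0.4825·400) / 0.397875 = 244.30 / 0.397875 ≈ 614.01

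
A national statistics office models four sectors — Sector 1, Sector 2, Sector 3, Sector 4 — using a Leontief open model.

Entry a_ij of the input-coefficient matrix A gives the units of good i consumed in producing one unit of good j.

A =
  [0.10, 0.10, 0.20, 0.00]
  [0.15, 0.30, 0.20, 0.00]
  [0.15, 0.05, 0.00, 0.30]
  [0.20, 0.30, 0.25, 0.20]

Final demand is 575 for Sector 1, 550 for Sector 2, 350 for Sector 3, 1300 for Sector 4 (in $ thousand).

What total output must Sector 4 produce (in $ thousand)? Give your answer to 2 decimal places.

I − A =
  [   0.90    -0.10    -0.20     0.00]
  [  -0.15     0.70    -0.20     0.00]
  [  -0.15    -0.05     1.00    -0.30]
  [  -0.20    -0.30    -0.25     0.80]
Compute the cofactors C_ij = (−1)^(i+j)·(3×3 minor ij) of I−A; the adjugate is their transpose:
adj(I−A) = Cᵀ =
  [ 0.481500   0.098500   0.128000   0.048000]
  [ 0.144750   0.616500   0.168000   0.063000]
  [ 0.145500   0.135000   0.492000   0.184500]
  [ 0.220125   0.298000   0.248750   0.580500]
det(I−A) = Σ_j (I−A)_1j·C_1j = (0.90)(0.481500) + (-0.10)(0.144750) + (-0.20)(0.145500) + (0.00)(0.220125) = 0.389775
(I − A)⁻¹ = adj(I−A) / det(I−A) ≈
  [   1.2353     0.2527     0.3284     0.1231]
  [   0.3714     1.5817     0.4310     0.1616]
  [   0.3733     0.3464     1.2623     0.4734]
  [   0.5647     0.7645     0.6382     1.4893]
x = (I − A)⁻¹ d = adj(I−A)·d / det(I−A), with det(I−A) = 0.389775:
  x_1 = (0.481500·575 + 0.098500·550 + 0.128000·350 + 0.048000·1300) / 0.389775 = 438.2375 / 0.389775 ≈ 1124.33
  x_2 = (0.144750·575 + 0.616500·550 + 0.168000·350 + 0.063000·1300) / 0.389775 = 563.00625 / 0.389775 ≈ 1444.44
  x_3 = (0.145500·575 + 0.135000·550 + 0.492000·350 + 0.184500·1300) / 0.389775 = 569.9625 / 0.389775 ≈ 1462.29
  x_4 = (0.220125·575 + 0.298000·550 + 0.248750·350 + 0.580500·1300) / 0.389775 = 1132.184375 / 0.389775 ≈ 2904.71

x_4 = 2904.71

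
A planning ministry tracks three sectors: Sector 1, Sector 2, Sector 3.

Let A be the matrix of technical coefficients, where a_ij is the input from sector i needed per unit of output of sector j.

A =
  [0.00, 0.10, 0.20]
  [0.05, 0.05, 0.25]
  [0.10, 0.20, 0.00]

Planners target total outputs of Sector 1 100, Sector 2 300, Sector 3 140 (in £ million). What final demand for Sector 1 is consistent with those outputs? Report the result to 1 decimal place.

I − A =
  [   1.00    -0.10    -0.20]
  [  -0.05     0.95    -0.25]
  [  -0.10    -0.20     1.00]
d = (I − A) x:
  d_1 = (+1.00)·100 + (-0.10)·300 + (-0.20)·140 = 42.0
  d_2 = (-0.05)·100 + (+0.95)·300 + (-0.25)·140 = 245.0
  d_3 = (-0.10)·100 + (-0.20)·300 + (+1.00)·140 = 70.0

d_1 = 42.0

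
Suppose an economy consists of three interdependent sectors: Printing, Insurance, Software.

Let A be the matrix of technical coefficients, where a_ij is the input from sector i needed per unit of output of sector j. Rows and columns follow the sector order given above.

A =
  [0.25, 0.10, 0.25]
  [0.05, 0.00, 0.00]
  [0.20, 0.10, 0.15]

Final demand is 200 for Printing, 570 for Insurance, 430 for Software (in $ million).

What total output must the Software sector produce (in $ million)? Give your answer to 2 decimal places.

I − A =
  [   0.75    -0.10    -0.25]
  [  -0.05     1.00     0.00]
  [  -0.20    -0.10     0.85]
Cofactors of I−A, C_ij = (−1)^(i+j)·(minor ij) (rows/columns in the sector order above):
  C_11 = (1.00)(0.85) − (0.00)(-0.10) = 0.8500
  C_12 = −[(-0.05)(0.85) − (0.00)(-0.20)] = 0.0425
  C_13 = (-0.05)(-0.10) − (1.00)(-0.20) = 0.2050
  C_21 = −[(-0.10)(0.85) − (-0.25)(-0.10)] = 0.1100
  C_22 = (0.75)(0.85) − (-0.25)(-0.20) = 0.5875
  C_23 = −[(0.75)(-0.10) − (-0.10)(-0.20)] = 0.0950
  C_31 = (-0.10)(0.00) − (-0.25)(1.00) = 0.2500
  C_32 = −[(0.75)(0.00) − (-0.25)(-0.05)] = 0.0125
  C_33 = (0.75)(1.00) − (-0.10)(-0.05) = 0.7450
det(I−A) = Σ_j (I−A)_1j·C_1j = (0.75)(0.8500) + (-0.10)(0.0425) + (-0.25)(0.2050) = 0.5820
adj(I−A) = Cᵀ =
  [ 0.8500   0.1100   0.2500]
  [ 0.0425   0.5875   0.0125]
  [ 0.2050   0.0950   0.7450]
(I − A)⁻¹ = adj(I−A) / det(I−A) ≈
  [   1.4605     0.1890     0.4296]
  [   0.0730     1.0095     0.0215]
  [   0.3522     0.1632     1.2801]
x = (I − A)⁻¹ d = adj(I−A)·d / det(I−A), with det(I−A) = 0.5820:
  x_P = (0.8500·200 + 0.1100·570 + 0.2500·430) / 0.5820 = 340.20 / 0.5820 ≈ 584.54
  x_I = (0.0425·200 + 0.5875·570 + 0.0125·430) / 0.5820 = 348.75 / 0.5820 ≈ 599.23
  x_S = (0.2050·200 + 0.0950·570 + 0.7450·430) / 0.5820 = 415.50 / 0.5820 ≈ 713.92

x_S = 713.92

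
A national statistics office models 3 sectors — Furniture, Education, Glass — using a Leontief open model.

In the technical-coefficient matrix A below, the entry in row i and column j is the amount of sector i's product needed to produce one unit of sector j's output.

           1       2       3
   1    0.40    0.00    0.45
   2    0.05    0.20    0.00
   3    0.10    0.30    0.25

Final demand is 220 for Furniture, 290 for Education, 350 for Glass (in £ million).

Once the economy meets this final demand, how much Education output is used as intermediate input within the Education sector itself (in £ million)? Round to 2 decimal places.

I − A =
  [   0.60     0.00    -0.45]
  [  -0.05     0.80     0.00]
  [  -0.10    -0.30     0.75]
Cofactors of I−A, C_ij = (−1)^(i+j)·(minor ij) (rows/columns in the sector order above):
  C_11 = (0.80)(0.75) − (0.00)(-0.30) = 0.6000
  C_12 = −[(-0.05)(0.75) − (0.00)(-0.10)] = 0.0375
  C_13 = (-0.05)(-0.30) − (0.80)(-0.10) = 0.0950
  C_21 = −[(0.00)(0.75) − (-0.45)(-0.30)] = 0.1350
  C_22 = (0.60)(0.75) − (-0.45)(-0.10) = 0.4050
  C_23 = −[(0.60)(-0.30) − (0.00)(-0.10)] = 0.1800
  C_31 = (0.00)(0.00) − (-0.45)(0.80) = 0.3600
  C_32 = −[(0.60)(0.00) − (-0.45)(-0.05)] = 0.0225
  C_33 = (0.60)(0.80) − (0.00)(-0.05) = 0.4800
det(I−A) = Σ_j (I−A)_1j·C_1j = (0.60)(0.6000) + (0.00)(0.0375) + (-0.45)(0.0950) = 0.31725
adj(I−A) = Cᵀ =
  [ 0.6000   0.1350   0.3600]
  [ 0.0375   0.4050   0.0225]
  [ 0.0950   0.1800   0.4800]
(I − A)⁻¹ = adj(I−A) / det(I−A) ≈
  [   1.8913     0.4255     1.1348]
  [   0.1182     1.2766     0.0709]
  [   0.2994     0.5674     1.5130]
First solve x = (I − A)⁻¹ d = adj(I−A)·d / det(I−A); in particular x_2 = (0.0375·220 + 0.4050·290 + 0.0225·350) / 0.31725 = 133.575 / 0.31725 ≈ 421.0402.
Intermediate flow from 2 to 2: z_22 = a_22 · x_2 = 0.20 × 133.575 / 0.31725 = 26.715 / 0.31725 ≈ 84.21.

z_22 = 84.21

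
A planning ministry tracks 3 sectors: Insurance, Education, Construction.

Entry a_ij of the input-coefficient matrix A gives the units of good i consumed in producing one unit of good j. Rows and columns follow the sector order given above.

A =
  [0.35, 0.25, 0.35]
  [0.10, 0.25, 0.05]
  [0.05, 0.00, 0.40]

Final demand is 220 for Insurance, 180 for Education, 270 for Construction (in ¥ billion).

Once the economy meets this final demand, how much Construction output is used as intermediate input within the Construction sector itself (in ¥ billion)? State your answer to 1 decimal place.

z_33 = 205.3

I − A =
  [   0.65    -0.25    -0.35]
  [  -0.10     0.75    -0.05]
  [  -0.05     0.00     0.60]
Cofactors of I−A, C_ij = (−1)^(i+j)·(minor ij) (rows/columns in the sector order above):
  C_11 = (0.75)(0.60) − (-0.05)(0.00) = 0.4500
  C_12 = −[(-0.10)(0.60) − (-0.05)(-0.05)] = 0.0625
  C_13 = (-0.10)(0.00) − (0.75)(-0.05) = 0.0375
  C_21 = −[(-0.25)(0.60) − (-0.35)(0.00)] = 0.1500
  C_22 = (0.65)(0.60) − (-0.35)(-0.05) = 0.3725
  C_23 = −[(0.65)(0.00) − (-0.25)(-0.05)] = 0.0125
  C_31 = (-0.25)(-0.05) − (-0.35)(0.75) = 0.2750
  C_32 = −[(0.65)(-0.05) − (-0.35)(-0.10)] = 0.0675
  C_33 = (0.65)(0.75) − (-0.25)(-0.10) = 0.4625
det(I−A) = Σ_j (I−A)_1j·C_1j = (0.65)(0.4500) + (-0.25)(0.0625) + (-0.35)(0.0375) = 0.26375
adj(I−A) = Cᵀ =
  [ 0.4500   0.1500   0.2750]
  [ 0.0625   0.3725   0.0675]
  [ 0.0375   0.0125   0.4625]
(I − A)⁻¹ = adj(I−A) / det(I−A) ≈
  [   1.7062     0.5687     1.0427]
  [   0.2370     1.4123     0.2559]
  [   0.1422     0.0474     1.7536]
First solve x = (I − A)⁻¹ d = adj(I−A)·d / det(I−A); in particular x_3 = (0.0375·220 + 0.0125·180 + 0.4625·270) / 0.26375 = 135.375 / 0.26375 ≈ 513.270.
Intermediate flow from 3 to 3: z_33 = a_33 · x_3 = 0.40 × 135.375 / 0.26375 = 54.15 / 0.26375 ≈ 205.3.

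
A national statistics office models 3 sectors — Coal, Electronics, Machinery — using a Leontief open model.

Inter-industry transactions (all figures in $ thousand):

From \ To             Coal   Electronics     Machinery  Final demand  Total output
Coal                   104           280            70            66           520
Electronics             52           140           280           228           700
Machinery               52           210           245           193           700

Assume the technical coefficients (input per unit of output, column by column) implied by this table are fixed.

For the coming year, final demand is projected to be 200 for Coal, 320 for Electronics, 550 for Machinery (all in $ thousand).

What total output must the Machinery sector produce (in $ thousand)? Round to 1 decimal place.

Technical coefficients a_ij = z_ij / X_j:
  a_CC = 104/520 = 0.20, a_EC = 52/520 = 0.10, a_MC = 52/520 = 0.10
  a_CE = 280/700 = 0.40, a_EE = 140/700 = 0.20, a_ME = 210/700 = 0.30
  a_CM = 70/700 = 0.10, a_EM = 280/700 = 0.40, a_MM = 245/700 = 0.35
I − A =
  [   0.80    -0.40    -0.10]
  [  -0.10     0.80    -0.40]
  [  -0.10    -0.30     0.65]
Cofactors of I−A, C_ij = (−1)^(i+j)·(minor ij) (rows/columns in the sector order above):
  C_11 = (0.80)(0.65) − (-0.40)(-0.30) = 0.4000
  C_12 = −[(-0.10)(0.65) − (-0.40)(-0.10)] = 0.1050
  C_13 = (-0.10)(-0.30) − (0.80)(-0.10) = 0.1100
  C_21 = −[(-0.40)(0.65) − (-0.10)(-0.30)] = 0.2900
  C_22 = (0.80)(0.65) − (-0.10)(-0.10) = 0.5100
  C_23 = −[(0.80)(-0.30) − (-0.40)(-0.10)] = 0.2800
  C_31 = (-0.40)(-0.40) − (-0.10)(0.80) = 0.2400
  C_32 = −[(0.80)(-0.40) − (-0.10)(-0.10)] = 0.3300
  C_33 = (0.80)(0.80) − (-0.40)(-0.10) = 0.6000
det(I−A) = Σ_j (I−A)_1j·C_1j = (0.80)(0.4000) + (-0.40)(0.1050) + (-0.10)(0.1100) = 0.2670
adj(I−A) = Cᵀ =
  [ 0.4000   0.2900   0.2400]
  [ 0.1050   0.5100   0.3300]
  [ 0.1100   0.2800   0.6000]
(I − A)⁻¹ = adj(I−A) / det(I−A) ≈
  [   1.4981     1.0861     0.8989]
  [   0.3933     1.9101     1.2360]
  [   0.4120     1.0487     2.2472]
x = (I − A)⁻¹ d = adj(I−A)·d / det(I−A), with det(I−A) = 0.2670:
  x_C = (0.4000·200 + 0.2900·320 + 0.2400·550) / 0.2670 = 304.80 / 0.2670 ≈ 1141.6
  x_E = (0.1050·200 + 0.5100·320 + 0.3300·550) / 0.2670 = 365.70 / 0.2670 ≈ 1369.7
  x_M = (0.1100·200 + 0.2800·320 + 0.6000·550) / 0.2670 = 441.60 / 0.2670 ≈ 1653.9

x_M = 1653.9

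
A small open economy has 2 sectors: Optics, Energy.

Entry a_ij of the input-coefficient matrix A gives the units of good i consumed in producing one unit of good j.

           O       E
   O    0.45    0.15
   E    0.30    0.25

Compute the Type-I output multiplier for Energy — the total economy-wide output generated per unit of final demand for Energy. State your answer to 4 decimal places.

I − A =
  [   0.55    -0.15]
  [  -0.30     0.75]
det(I−A) = (0.55)(0.75) − (-0.15)(-0.30) = 0.3675
adj(I−A) = [[0.75, 0.15], [0.30, 0.55]]
(I − A)⁻¹ = adj(I−A) / det(I−A) ≈
  [   2.04082     0.40816]
  [   0.81633     1.49660]
The output multiplier for sector j is the column-j sum of the Leontief inverse (I − A)⁻¹ = adj(I−A) / det(I−A).
Column E of adj(I−A): (0.15, 0.55); det(I−A) = 0.3675.
m_E = (0.15 + 0.55) / 0.3675 = 0.70 / 0.3675 ≈ 1.9048.

m_E = 1.9048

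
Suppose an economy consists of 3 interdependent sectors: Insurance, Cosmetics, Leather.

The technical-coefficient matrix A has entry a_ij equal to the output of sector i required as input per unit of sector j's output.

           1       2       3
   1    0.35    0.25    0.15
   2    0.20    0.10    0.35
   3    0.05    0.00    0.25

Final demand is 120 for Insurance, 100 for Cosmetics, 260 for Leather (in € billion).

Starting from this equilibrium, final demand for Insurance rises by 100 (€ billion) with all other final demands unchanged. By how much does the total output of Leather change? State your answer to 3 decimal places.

I − A =
  [   0.65    -0.25    -0.15]
  [  -0.20     0.90    -0.35]
  [  -0.05     0.00     0.75]
Cofactors of I−A, C_ij = (−1)^(i+j)·(minor ij) (rows/columns in the sector order above):
  C_11 = (0.90)(0.75) − (-0.35)(0.00) = 0.6750
  C_12 = −[(-0.20)(0.75) − (-0.35)(-0.05)] = 0.1675
  C_13 = (-0.20)(0.00) − (0.90)(-0.05) = 0.0450
  C_21 = −[(-0.25)(0.75) − (-0.15)(0.00)] = 0.1875
  C_22 = (0.65)(0.75) − (-0.15)(-0.05) = 0.4800
  C_23 = −[(0.65)(0.00) − (-0.25)(-0.05)] = 0.0125
  C_31 = (-0.25)(-0.35) − (-0.15)(0.90) = 0.2225
  C_32 = −[(0.65)(-0.35) − (-0.15)(-0.20)] = 0.2575
  C_33 = (0.65)(0.90) − (-0.25)(-0.20) = 0.5350
det(I−A) = Σ_j (I−A)_1j·C_1j = (0.65)(0.6750) + (-0.25)(0.1675) + (-0.15)(0.0450) = 0.390125
adj(I−A) = Cᵀ =
  [ 0.6750   0.1875   0.2225]
  [ 0.1675   0.4800   0.2575]
  [ 0.0450   0.0125   0.5350]
(I − A)⁻¹ = adj(I−A) / det(I−A) ≈
  [   1.7302     0.4806     0.5703]
  [   0.4293     1.2304     0.6600]
  [   0.1153     0.0320     1.3714]
Δx = (I − A)⁻¹ Δd with Δd having +100 in the Insurance component and 0 elsewhere.
So Δx_3 = L_31 · (+100), where L_31 = adj(I−A)_31 / det(I−A) = 0.0450 / 0.390125.
Δx_3 = 0.0450 × (+100) / 0.390125 = 4.50 / 0.390125 ≈ 11.535.

Δx_3 = 11.535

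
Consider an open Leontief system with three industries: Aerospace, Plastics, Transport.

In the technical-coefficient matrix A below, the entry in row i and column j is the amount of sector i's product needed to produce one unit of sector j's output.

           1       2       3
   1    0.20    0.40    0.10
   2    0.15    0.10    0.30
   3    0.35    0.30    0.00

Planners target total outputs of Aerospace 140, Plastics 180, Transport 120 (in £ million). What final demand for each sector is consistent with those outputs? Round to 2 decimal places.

I − A =
  [   0.80    -0.40    -0.10]
  [  -0.15     0.90    -0.30]
  [  -0.35    -0.30     1.00]
d = (I − A) x:
  d_1 = (+0.80)·140 + (-0.40)·180 + (-0.10)·120 = 28.00
  d_2 = (-0.15)·140 + (+0.90)·180 + (-0.30)·120 = 105.00
  d_3 = (-0.35)·140 + (-0.30)·180 + (+1.00)·120 = 17.00

d_1 = 28.00, d_2 = 105.00, d_3 = 17.00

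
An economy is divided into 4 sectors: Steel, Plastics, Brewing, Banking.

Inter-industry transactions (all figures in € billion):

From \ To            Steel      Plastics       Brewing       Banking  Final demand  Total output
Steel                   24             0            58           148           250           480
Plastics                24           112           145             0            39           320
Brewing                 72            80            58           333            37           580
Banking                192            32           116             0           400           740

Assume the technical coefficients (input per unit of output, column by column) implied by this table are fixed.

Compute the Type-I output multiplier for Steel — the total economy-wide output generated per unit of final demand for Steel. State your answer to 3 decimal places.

Technical coefficients a_ij = z_ij / X_j:
  a_11 = 24/480 = 0.05, a_21 = 24/480 = 0.05, a_31 = 72/480 = 0.15, a_41 = 192/480 = 0.40
  a_12 = 0/320 = 0.00, a_22 = 112/320 = 0.35, a_32 = 80/320 = 0.25, a_42 = 32/320 = 0.10
  a_13 = 58/580 = 0.10, a_23 = 145/580 = 0.25, a_33 = 58/580 = 0.10, a_43 = 116/580 = 0.20
  a_14 = 148/740 = 0.20, a_24 = 0/740 = 0.00, a_34 = 333/740 = 0.45, a_44 = 0/740 = 0.00
I − A =
  [   0.95     0.00    -0.10    -0.20]
  [  -0.05     0.65    -0.25     0.00]
  [  -0.15    -0.25     0.90    -0.45]
  [  -0.40    -0.10    -0.20     1.00]
Compute the cofactors C_ij = (−1)^(i+j)·(3×3 minor ij) of I−A; the adjugate is their transpose:
adj(I−A) = Cᵀ =
  [ 0.452750   0.057500   0.096000   0.133750]
  [ 0.123000   0.658500   0.224500   0.125625]
  [ 0.229250   0.263250   0.564500   0.299875]
  [ 0.239250   0.141500   0.173750   0.485375]
det(I−A) = Σ_j (I−A)_1j·C_1j = (0.95)(0.452750) + (0.00)(0.123000) + (-0.10)(0.229250) + (-0.20)(0.239250) = 0.3593375
(I − A)⁻¹ = adj(I−A) / det(I−A) ≈
  [   1.2600     0.1600     0.2672     0.3722]
  [   0.3423     1.8325     0.6248     0.3496]
  [   0.6380     0.7326     1.5709     0.8345]
  [   0.6658     0.3938     0.4835     1.3507]
The output multiplier for sector j is the column-j sum of the Leontief inverse (I − A)⁻¹ = adj(I−A) / det(I−A).
Column 1 of adj(I−A): (0.452750, 0.123000, 0.229250, 0.239250); det(I−A) = 0.3593375.
m_1 = (0.452750 + 0.123000 + 0.229250 + 0.239250) / 0.3593375 = 1.04425 / 0.3593375 ≈ 2.906.

m_1 = 2.906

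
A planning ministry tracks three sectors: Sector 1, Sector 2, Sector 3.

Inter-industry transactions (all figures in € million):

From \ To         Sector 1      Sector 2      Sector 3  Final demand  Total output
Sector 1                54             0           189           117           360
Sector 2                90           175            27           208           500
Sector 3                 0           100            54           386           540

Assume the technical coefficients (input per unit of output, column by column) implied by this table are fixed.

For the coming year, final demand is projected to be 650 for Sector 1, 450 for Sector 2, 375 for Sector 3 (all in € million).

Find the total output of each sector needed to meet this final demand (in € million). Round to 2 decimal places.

x_1 = 1040.98, x_2 = 1144.30, x_3 = 670.95

Technical coefficients a_ij = z_ij / X_j:
  a_11 = 54/360 = 0.15, a_21 = 90/360 = 0.25, a_31 = 0/360 = 0.00
  a_12 = 0/500 = 0.00, a_22 = 175/500 = 0.35, a_32 = 100/500 = 0.20
  a_13 = 189/540 = 0.35, a_23 = 27/540 = 0.05, a_33 = 54/540 = 0.10
I − A =
  [   0.85     0.00    -0.35]
  [  -0.25     0.65    -0.05]
  [   0.00    -0.20     0.90]
Cofactors of I−A, C_ij = (−1)^(i+j)·(minor ij) (rows/columns in the sector order above):
  C_11 = (0.65)(0.90) − (-0.05)(-0.20) = 0.5750
  C_12 = −[(-0.25)(0.90) − (-0.05)(0.00)] = 0.2250
  C_13 = (-0.25)(-0.20) − (0.65)(0.00) = 0.0500
  C_21 = −[(0.00)(0.90) − (-0.35)(-0.20)] = 0.0700
  C_22 = (0.85)(0.90) − (-0.35)(0.00) = 0.7650
  C_23 = −[(0.85)(-0.20) − (0.00)(0.00)] = 0.1700
  C_31 = (0.00)(-0.05) − (-0.35)(0.65) = 0.2275
  C_32 = −[(0.85)(-0.05) − (-0.35)(-0.25)] = 0.1300
  C_33 = (0.85)(0.65) − (0.00)(-0.25) = 0.5525
det(I−A) = Σ_j (I−A)_1j·C_1j = (0.85)(0.5750) + (0.00)(0.2250) + (-0.35)(0.0500) = 0.47125
adj(I−A) = Cᵀ =
  [ 0.5750   0.0700   0.2275]
  [ 0.2250   0.7650   0.1300]
  [ 0.0500   0.1700   0.5525]
(I − A)⁻¹ = adj(I−A) / det(I−A) ≈
  [   1.2202     0.1485     0.4828]
  [   0.4775     1.6233     0.2759]
  [   0.1061     0.3607     1.1724]
x = (I − A)⁻¹ d = adj(I−A)·d / det(I−A), with det(I−A) = 0.47125:
  x_1 = (0.5750·650 + 0.0700·450 + 0.2275·375) / 0.47125 = 490.5625 / 0.47125 ≈ 1040.98
  x_2 = (0.2250·650 + 0.7650·450 + 0.1300·375) / 0.47125 = 539.25 / 0.47125 ≈ 1144.30
  x_3 = (0.0500·650 + 0.1700·450 + 0.5525·375) / 0.47125 = 316.1875 / 0.47125 ≈ 670.95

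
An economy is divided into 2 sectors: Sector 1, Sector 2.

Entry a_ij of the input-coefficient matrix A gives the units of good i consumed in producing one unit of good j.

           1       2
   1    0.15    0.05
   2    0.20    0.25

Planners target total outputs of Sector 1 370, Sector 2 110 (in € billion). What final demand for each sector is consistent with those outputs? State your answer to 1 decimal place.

I − A =
  [   0.85    -0.05]
  [  -0.20     0.75]
d = (I − A) x:
  d_1 = (+0.85)·370 + (-0.05)·110 = 309.0
  d_2 = (-0.20)·370 + (+0.75)·110 = 8.5

d_1 = 309.0, d_2 = 8.5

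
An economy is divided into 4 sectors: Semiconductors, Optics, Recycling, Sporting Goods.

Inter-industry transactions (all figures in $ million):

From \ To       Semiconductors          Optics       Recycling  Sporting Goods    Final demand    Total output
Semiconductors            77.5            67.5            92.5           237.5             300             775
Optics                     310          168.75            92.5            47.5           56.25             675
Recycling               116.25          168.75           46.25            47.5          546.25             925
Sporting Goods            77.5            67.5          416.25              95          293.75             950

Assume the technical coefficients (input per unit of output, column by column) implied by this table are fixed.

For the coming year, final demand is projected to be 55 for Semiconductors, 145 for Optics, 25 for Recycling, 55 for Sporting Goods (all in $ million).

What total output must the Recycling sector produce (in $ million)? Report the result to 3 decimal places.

Technical coefficients a_ij = z_ij / X_j:
  a_11 = 77.5/775 = 0.10, a_21 = 310/775 = 0.40, a_31 = 116.25/775 = 0.15, a_41 = 77.5/775 = 0.10
  a_12 = 67.5/675 = 0.10, a_22 = 168.75/675 = 0.25, a_32 = 168.75/675 = 0.25, a_42 = 67.5/675 = 0.10
  a_13 = 92.5/925 = 0.10, a_23 = 92.5/925 = 0.10, a_33 = 46.25/925 = 0.05, a_43 = 416.25/925 = 0.45
  a_14 = 237.5/950 = 0.25, a_24 = 47.5/950 = 0.05, a_34 = 47.5/950 = 0.05, a_44 = 95/950 = 0.10
I − A =
  [   0.90    -0.10    -0.10    -0.25]
  [  -0.40     0.75    -0.10    -0.05]
  [  -0.15    -0.25     0.95    -0.05]
  [  -0.10    -0.10    -0.45     0.90]
Compute the cofactors C_ij = (−1)^(i+j)·(3×3 minor ij) of I−A; the adjugate is their transpose:
adj(I−A) = Cᵀ =
  [ 0.591000   0.158125   0.165125   0.182125]
  [ 0.355125   0.694625   0.180250   0.147250]
  [ 0.197500   0.218500   0.537750   0.096875]
  [ 0.203875   0.204000   0.307250   0.558000]
det(I−A) = Σ_j (I−A)_1j·C_1j = (0.90)(0.591000) + (-0.10)(0.355125) + (-0.10)(0.197500) + (-0.25)(0.203875) = 0.42566875
(I − A)⁻¹ = adj(I−A) / det(I−A) ≈
  [   1.3884     0.3715     0.3879     0.4279]
  [   0.8343     1.6318     0.4235     0.3459]
  [   0.4640     0.5133     1.2633     0.2276]
  [   0.4790     0.4792     0.7218     1.3109]
x = (I − A)⁻¹ d = adj(I−A)·d / det(I−A), with det(I−A) = 0.42566875:
  x_1 = (0.591000·55 + 0.158125·145 + 0.165125·25 + 0.182125·55) / 0.42566875 = 69.578125 / 0.42566875 ≈ 163.456
  x_2 = (0.355125·55 + 0.694625·145 + 0.180250·25 + 0.147250·55) / 0.42566875 = 132.8575 / 0.42566875 ≈ 312.115
  x_3 = (0.197500·55 + 0.218500·145 + 0.537750·25 + 0.096875·55) / 0.42566875 = 61.316875 / 0.42566875 ≈ 144.048
  x_4 = (0.203875·55 + 0.204000·145 + 0.307250·25 + 0.558000·55) / 0.42566875 = 79.164375 / 0.42566875 ≈ 185.976

x_3 = 144.048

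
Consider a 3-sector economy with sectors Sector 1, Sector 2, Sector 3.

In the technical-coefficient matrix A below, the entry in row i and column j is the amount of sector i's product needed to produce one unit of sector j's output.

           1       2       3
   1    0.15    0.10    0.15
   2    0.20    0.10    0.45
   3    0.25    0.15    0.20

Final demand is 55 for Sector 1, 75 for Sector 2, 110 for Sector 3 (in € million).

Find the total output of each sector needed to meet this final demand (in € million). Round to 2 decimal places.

I − A =
  [   0.85    -0.10    -0.15]
  [  -0.20     0.90    -0.45]
  [  -0.25    -0.15     0.80]
Cofactors of I−A, C_ij = (−1)^(i+j)·(minor ij) (rows/columns in the sector order above):
  C_11 = (0.90)(0.80) − (-0.45)(-0.15) = 0.6525
  C_12 = −[(-0.20)(0.80) − (-0.45)(-0.25)] = 0.2725
  C_13 = (-0.20)(-0.15) − (0.90)(-0.25) = 0.2550
  C_21 = −[(-0.10)(0.80) − (-0.15)(-0.15)] = 0.1025
  C_22 = (0.85)(0.80) − (-0.15)(-0.25) = 0.6425
  C_23 = −[(0.85)(-0.15) − (-0.10)(-0.25)] = 0.1525
  C_31 = (-0.10)(-0.45) − (-0.15)(0.90) = 0.1800
  C_32 = −[(0.85)(-0.45) − (-0.15)(-0.20)] = 0.4125
  C_33 = (0.85)(0.90) − (-0.10)(-0.20) = 0.7450
det(I−A) = Σ_j (I−A)_1j·C_1j = (0.85)(0.6525) + (-0.10)(0.2725) + (-0.15)(0.2550) = 0.489125
adj(I−A) = Cᵀ =
  [ 0.6525   0.1025   0.1800]
  [ 0.2725   0.6425   0.4125]
  [ 0.2550   0.1525   0.7450]
(I − A)⁻¹ = adj(I−A) / det(I−A) ≈
  [   1.3340     0.2096     0.3680]
  [   0.5571     1.3136     0.8433]
  [   0.5213     0.3118     1.5231]
x = (I − A)⁻¹ d = adj(I−A)·d / det(I−A), with det(I−A) = 0.489125:
  x_1 = (0.6525·55 + 0.1025·75 + 0.1800·110) / 0.489125 = 63.375 / 0.489125 ≈ 129.57
  x_2 = (0.2725·55 + 0.6425·75 + 0.4125·110) / 0.489125 = 108.55 / 0.489125 ≈ 221.93
  x_3 = (0.2550·55 + 0.1525·75 + 0.7450·110) / 0.489125 = 107.4125 / 0.489125 ≈ 219.60

x_1 = 129.57, x_2 = 221.93, x_3 = 219.60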